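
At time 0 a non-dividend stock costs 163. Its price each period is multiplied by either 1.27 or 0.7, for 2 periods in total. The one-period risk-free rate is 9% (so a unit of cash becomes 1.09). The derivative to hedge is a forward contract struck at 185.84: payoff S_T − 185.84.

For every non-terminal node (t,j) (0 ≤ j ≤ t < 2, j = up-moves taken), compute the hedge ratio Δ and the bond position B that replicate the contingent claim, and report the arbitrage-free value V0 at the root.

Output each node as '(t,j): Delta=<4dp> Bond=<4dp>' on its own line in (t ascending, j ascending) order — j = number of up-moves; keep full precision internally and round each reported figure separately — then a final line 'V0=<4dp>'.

(0,0): Delta=1.0000 Bond=-156.4178
(1,0): Delta=1.0000 Bond=-170.4954
(1,1): Delta=1.0000 Bond=-170.4954
V0=6.5822

The replicating-portfolio and risk-neutral prices coincide; use p* = (1.09−0.7)/(1.27−0.7) = 0.6842 for the latter.
At expiry t=2: V(2,0)=-105.9700, V(2,1)=-40.9330, V(2,2)=77.0627
  t=1,j=0: stock 114.1000 → up 144.9070 (V=-40.9330), down 79.8700 (V=-105.9700). Price -56.3954; hedge Δ=1.0000, bond B=-170.4954.
  t=1,j=1: stock 207.0100 → up 262.9027 (V=77.0627), down 144.9070 (V=-40.9330). Price 36.5146; hedge Δ=1.0000, bond B=-170.4954.
  t=0,j=0: stock 163.0000 → up 207.0100 (V=36.5146), down 114.1000 (V=-56.3954). Price 6.5822; hedge Δ=1.0000, bond B=-156.4178.
Check: Δ(0,0)·S0 + B(0,0) = 6.5822 = V0.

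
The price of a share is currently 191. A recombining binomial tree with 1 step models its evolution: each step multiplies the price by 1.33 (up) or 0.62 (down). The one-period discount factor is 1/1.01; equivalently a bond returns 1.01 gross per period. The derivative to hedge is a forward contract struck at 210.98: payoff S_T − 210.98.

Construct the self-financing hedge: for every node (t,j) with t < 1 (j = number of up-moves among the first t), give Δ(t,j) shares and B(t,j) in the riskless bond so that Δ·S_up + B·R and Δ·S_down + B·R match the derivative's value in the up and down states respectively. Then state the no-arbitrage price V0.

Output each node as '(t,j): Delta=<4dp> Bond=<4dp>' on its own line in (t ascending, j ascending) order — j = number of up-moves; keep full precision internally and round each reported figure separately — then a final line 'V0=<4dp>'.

(0,0): Delta=1.0000 Bond=-208.8911
V0=-17.8911

The replicating-portfolio and risk-neutral prices coincide; use p* = (1.01−0.62)/(1.33−0.62) = 0.5493 for the latter.
At expiry t=1: V(1,0)=-92.5600, V(1,1)=43.0500
  t=0,j=0: stock 191.0000 → up 254.0300 (V=43.0500), down 118.4200 (V=-92.5600). Price -17.8911; hedge Δ=1.0000, bond B=-208.8911.
Self-financing check: at every node Δ·S+B equals the discounted successor values.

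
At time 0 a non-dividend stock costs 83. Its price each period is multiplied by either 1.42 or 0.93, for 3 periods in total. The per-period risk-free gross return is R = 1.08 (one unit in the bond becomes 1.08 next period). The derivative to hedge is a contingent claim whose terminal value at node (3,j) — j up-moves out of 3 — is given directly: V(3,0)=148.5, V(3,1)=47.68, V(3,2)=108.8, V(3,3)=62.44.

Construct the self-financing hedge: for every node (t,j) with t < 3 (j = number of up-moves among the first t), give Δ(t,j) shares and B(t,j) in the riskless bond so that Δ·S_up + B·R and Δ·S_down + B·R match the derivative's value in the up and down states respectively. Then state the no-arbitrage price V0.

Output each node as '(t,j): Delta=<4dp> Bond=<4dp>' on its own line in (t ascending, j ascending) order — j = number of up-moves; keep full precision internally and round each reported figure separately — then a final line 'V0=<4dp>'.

Risk-neutral probability p* = (R−d)/(u−d) = (1.08−0.93)/(1.42−0.93) = 0.3061.
At expiry t=3: V(3,0)=148.5000, V(3,1)=47.6800, V(3,2)=108.8000, V(3,3)=62.4400
Node (2,0) S=71.7867: V=(p*·47.6800+(1−p*)·148.5000)/1.08=108.9229; Δ=(47.6800−148.5000)/(101.9371−66.7616)=-2.8662; B=V−Δ·S=314.6780
Node (2,1) S=109.6098: V=(p*·108.8000+(1−p*)·47.6800)/1.08=61.4724; Δ=(108.8000−47.6800)/(155.6459−101.9371)=1.1380; B=V−Δ·S=-63.2623
Node (2,2) S=167.3612: V=(p*·62.4400+(1−p*)·108.8000)/1.08=87.6002; Δ=(62.4400−108.8000)/(237.6529−155.6459)=-0.5653; B=V−Δ·S=182.2124
Node (1,0) S=77.1900: V=(p*·61.4724+(1−p*)·108.9229)/1.08=87.4049; Δ=(61.4724−108.9229)/(109.6098−71.7867)=-1.2545; B=V−Δ·S=184.2426
Node (1,1) S=117.8600: V=(p*·87.6002+(1−p*)·61.4724)/1.08=64.3247; Δ=(87.6002−61.4724)/(167.3612−109.6098)=0.4524; B=V−Δ·S=11.0028
Node (0,0) S=83.0000: V=(p*·64.3247+(1−p*)·87.4049)/1.08=74.3884; Δ=(64.3247−87.4049)/(117.8600−77.1900)=-0.5675; B=V−Δ·S=121.4907
Self-financing check: at every node Δ·S+B equals the discounted successor values.

(0,0): Delta=-0.5675 Bond=121.4907
(1,0): Delta=-1.2545 Bond=184.2426
(1,1): Delta=0.4524 Bond=11.0028
(2,0): Delta=-2.8662 Bond=314.6780
(2,1): Delta=1.1380 Bond=-63.2623
(2,2): Delta=-0.5653 Bond=182.2124
V0=74.3884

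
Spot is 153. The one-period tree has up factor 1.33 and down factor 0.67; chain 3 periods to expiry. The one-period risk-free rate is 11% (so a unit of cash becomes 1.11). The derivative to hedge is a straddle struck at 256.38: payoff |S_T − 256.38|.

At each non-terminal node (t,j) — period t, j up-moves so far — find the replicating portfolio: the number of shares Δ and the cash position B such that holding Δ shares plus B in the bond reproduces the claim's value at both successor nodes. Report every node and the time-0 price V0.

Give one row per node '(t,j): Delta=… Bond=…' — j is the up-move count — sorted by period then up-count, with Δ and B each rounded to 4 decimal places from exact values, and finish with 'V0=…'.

(0,0): Delta=-0.2600 Bond=119.1255
(1,0): Delta=-1.0000 Bond=208.0838
(1,1): Delta=-0.0736 Bond=94.3021
(2,0): Delta=-1.0000 Bond=230.9730
(2,1): Delta=-1.0000 Bond=230.9730
(2,2): Delta=0.1597 Bond=41.5266
V0=79.3411

Since d<R<u, set p* = (R−d)/(u−d) = 0.6667; price each node as the discounted p*-expectation of its children.
Terminal payoffs: V(3,0)=210.3633, V(3,1)=165.0333, V(3,2)=75.0501, V(3,3)=103.5735
  t=2,j=0: stock 68.6817 → up 91.3467 (V=165.0333), down 46.0167 (V=210.3633). Price 162.2913; hedge Δ=-1.0000, bond B=230.9730.
  t=2,j=1: stock 136.3383 → up 181.3299 (V=75.0501), down 91.3467 (V=165.0333). Price 94.6347; hedge Δ=-1.0000, bond B=230.9730.
  t=2,j=2: stock 270.6417 → up 359.9535 (V=103.5735), down 181.3299 (V=75.0501). Price 84.7438; hedge Δ=0.1597, bond B=41.5266.
  t=1,j=0: stock 102.5100 → up 136.3383 (V=94.6347), down 68.6817 (V=162.2913). Price 105.5738; hedge Δ=-1.0000, bond B=208.0838.
  t=1,j=1: stock 203.4900 → up 270.6417 (V=84.7438), down 136.3383 (V=94.6347). Price 79.3160; hedge Δ=-0.0736, bond B=94.3021.
  t=0,j=0: stock 153.0000 → up 203.4900 (V=79.3160), down 102.5100 (V=105.5738). Price 79.3411; hedge Δ=-0.2600, bond B=119.1255.
The time-0 hedge costs 79.3411, which is the no-arbitrage price.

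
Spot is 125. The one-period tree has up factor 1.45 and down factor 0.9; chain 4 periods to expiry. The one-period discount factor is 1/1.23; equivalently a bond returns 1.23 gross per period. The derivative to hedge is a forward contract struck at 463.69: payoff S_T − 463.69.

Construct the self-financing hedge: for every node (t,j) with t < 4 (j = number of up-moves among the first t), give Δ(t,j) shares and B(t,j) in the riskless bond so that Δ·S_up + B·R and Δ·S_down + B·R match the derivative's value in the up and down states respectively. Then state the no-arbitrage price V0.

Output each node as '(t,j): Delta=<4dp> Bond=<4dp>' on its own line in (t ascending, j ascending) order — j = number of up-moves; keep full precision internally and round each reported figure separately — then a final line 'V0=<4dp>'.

Under the risk-neutral measure, an up-move has probability p* = (R−d)/(u−d) = 0.6000 and values discount at R = 1.23.
At expiry t=4: V(4,0)=-381.6775, V(4,1)=-331.5587, V(4,2)=-250.8119, V(4,3)=-120.7197, V(4,4)=88.8733
  t=3,j=0: stock 91.1250 → up 132.1313 (V=-331.5587), down 82.0125 (V=-381.6775). Price -285.8587; hedge Δ=1.0000, bond B=-376.9837.
  t=3,j=1: stock 146.8125 → up 212.8781 (V=-250.8119), down 132.1312 (V=-331.5587). Price -230.1712; hedge Δ=1.0000, bond B=-376.9837.
  t=3,j=2: stock 236.5312 → up 342.9703 (V=-120.7197), down 212.8781 (V=-250.8119). Price -140.4525; hedge Δ=1.0000, bond B=-376.9837.
  t=3,j=3: stock 381.0781 → up 552.5633 (V=88.8733), down 342.9703 (V=-120.7197). Price 4.0944; hedge Δ=1.0000, bond B=-376.9837.
  t=2,j=0: stock 101.2500 → up 146.8125 (V=-230.1712), down 91.1250 (V=-285.8587). Price -205.2408; hedge Δ=1.0000, bond B=-306.4908.
  t=2,j=1: stock 163.1250 → up 236.5312 (V=-140.4525), down 146.8125 (V=-230.1712). Price -143.3658; hedge Δ=1.0000, bond B=-306.4908.
  t=2,j=2: stock 262.8125 → up 381.0781 (V=4.0944), down 236.5312 (V=-140.4525). Price -43.6783; hedge Δ=1.0000, bond B=-306.4908.
  t=1,j=0: stock 112.5000 → up 163.1250 (V=-143.3658), down 101.2500 (V=-205.2408). Price -136.6795; hedge Δ=1.0000, bond B=-249.1795.
  t=1,j=1: stock 181.2500 → up 262.8125 (V=-43.6783), down 163.1250 (V=-143.3658). Price -67.9295; hedge Δ=1.0000, bond B=-249.1795.
  t=0,j=0: stock 125.0000 → up 181.2500 (V=-67.9295), down 112.5000 (V=-136.6795). Price -77.5850; hedge Δ=1.0000, bond B=-202.5850.
Each (Δ,B) replicates both successor values, so the strategy is self-financing and V0 is arbitrage-free.

(0,0): Delta=1.0000 Bond=-202.5850
(1,0): Delta=1.0000 Bond=-249.1795
(1,1): Delta=1.0000 Bond=-249.1795
(2,0): Delta=1.0000 Bond=-306.4908
(2,1): Delta=1.0000 Bond=-306.4908
(2,2): Delta=1.0000 Bond=-306.4908
(3,0): Delta=1.0000 Bond=-376.9837
(3,1): Delta=1.0000 Bond=-376.9837
(3,2): Delta=1.0000 Bond=-376.9837
(3,3): Delta=1.0000 Bond=-376.9837
V0=-77.5850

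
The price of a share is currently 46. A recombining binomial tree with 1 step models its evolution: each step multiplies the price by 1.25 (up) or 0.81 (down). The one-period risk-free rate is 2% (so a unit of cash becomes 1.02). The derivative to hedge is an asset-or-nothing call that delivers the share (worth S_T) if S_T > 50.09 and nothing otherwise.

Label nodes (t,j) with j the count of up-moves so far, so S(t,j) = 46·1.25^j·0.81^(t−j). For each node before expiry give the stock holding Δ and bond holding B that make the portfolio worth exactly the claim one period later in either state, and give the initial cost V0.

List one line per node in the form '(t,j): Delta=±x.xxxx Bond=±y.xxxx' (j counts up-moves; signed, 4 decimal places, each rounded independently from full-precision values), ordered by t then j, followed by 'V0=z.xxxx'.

Under the risk-neutral measure, an up-move has probability p* = (R−d)/(u−d) = 0.4773 and values discount at R = 1.02.
Payoff layer (t=1): V(1,0)=0.0000, V(1,1)=57.5000
  t=0,j=0: stock 46.0000 → up 57.5000 (V=57.5000), down 37.2600 (V=0.0000). Price 26.9051; hedge Δ=2.8409, bond B=-103.7767.
Root portfolio cost Δ·46+B reproduces V0=26.9051.

(0,0): Delta=2.8409 Bond=-103.7767
V0=26.9051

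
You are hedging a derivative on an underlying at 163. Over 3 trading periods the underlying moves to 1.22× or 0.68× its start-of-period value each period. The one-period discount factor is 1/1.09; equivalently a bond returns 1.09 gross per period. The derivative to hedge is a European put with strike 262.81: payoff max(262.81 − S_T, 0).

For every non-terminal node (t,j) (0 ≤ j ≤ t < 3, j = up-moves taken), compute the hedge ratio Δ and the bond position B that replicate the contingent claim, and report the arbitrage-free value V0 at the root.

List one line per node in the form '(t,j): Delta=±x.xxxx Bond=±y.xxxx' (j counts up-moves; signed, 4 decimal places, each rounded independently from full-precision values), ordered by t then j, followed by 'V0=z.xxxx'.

The replicating-portfolio and risk-neutral prices coincide; use p* = (1.09−0.68)/(1.22−0.68) = 0.7593 for the latter.
Terminal payoffs: V(3,0)=211.5576, V(3,1)=170.8571, V(3,2)=97.8357, V(3,3)=0.0000
(2,0): S=75.3712. Δ = (V_up−V_dn)/(S_up−S_dn) = (170.8571−211.5576)/(91.9529−51.2524) = -1.0000. V = [p*·170.8571 + (1−p*)·211.5576]/1.09 = 165.7389. B = V − Δ·S = 241.1101.
(2,1): S=135.2248. Δ = (V_up−V_dn)/(S_up−S_dn) = (97.8357−170.8571)/(164.9743−91.9529) = -1.0000. V = [p*·97.8357 + (1−p*)·170.8571]/1.09 = 105.8853. B = V − Δ·S = 241.1101.
(2,2): S=242.6092. Δ = (V_up−V_dn)/(S_up−S_dn) = (0.0000−97.8357)/(295.9832−164.9743) = -0.7468. V = [p*·0.0000 + (1−p*)·97.8357]/1.09 = 21.6083. B = V − Δ·S = 202.7856.
(1,0): S=110.8400. Δ = (V_up−V_dn)/(S_up−S_dn) = (105.8853−165.7389)/(135.2248−75.3712) = -1.0000. V = [p*·105.8853 + (1−p*)·165.7389]/1.09 = 110.3619. B = V − Δ·S = 221.2019.
(1,1): S=198.8600. Δ = (V_up−V_dn)/(S_up−S_dn) = (21.6083−105.8853)/(242.6092−135.2248) = -0.7848. V = [p*·21.6083 + (1−p*)·105.8853]/1.09 = 38.4378. B = V − Δ·S = 194.5063.
(0,0): S=163.0000. Δ = (V_up−V_dn)/(S_up−S_dn) = (38.4378−110.3619)/(198.8600−110.8400) = -0.8171. V = [p*·38.4378 + (1−p*)·110.3619]/1.09 = 51.1494. B = V − Δ·S = 184.3422.
Each (Δ,B) replicates both successor values, so the strategy is self-financing and V0 is arbitrage-free.

(0,0): Delta=-0.8171 Bond=184.3422
(1,0): Delta=-1.0000 Bond=221.2019
(1,1): Delta=-0.7848 Bond=194.5063
(2,0): Delta=-1.0000 Bond=241.1101
(2,1): Delta=-1.0000 Bond=241.1101
(2,2): Delta=-0.7468 Bond=202.7856
V0=51.1494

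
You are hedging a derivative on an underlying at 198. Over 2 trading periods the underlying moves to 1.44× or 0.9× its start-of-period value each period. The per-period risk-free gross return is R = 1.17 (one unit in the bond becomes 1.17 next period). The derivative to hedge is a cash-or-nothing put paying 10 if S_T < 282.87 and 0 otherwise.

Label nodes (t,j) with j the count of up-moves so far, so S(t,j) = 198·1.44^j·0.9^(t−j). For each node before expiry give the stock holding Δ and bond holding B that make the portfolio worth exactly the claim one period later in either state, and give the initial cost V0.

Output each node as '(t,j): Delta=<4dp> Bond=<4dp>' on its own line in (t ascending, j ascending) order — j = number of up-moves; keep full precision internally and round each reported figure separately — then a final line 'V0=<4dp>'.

(0,0): Delta=-0.0400 Bond=13.3927
(1,0): Delta=0.0000 Bond=8.5470
(1,1): Delta=-0.0649 Bond=22.7920
V0=5.4789

Since d<R<u, set p* = (R−d)/(u−d) = 0.5000; price each node as the discounted p*-expectation of its children.
Terminal payoffs: V(2,0)=10.0000, V(2,1)=10.0000, V(2,2)=0.0000
  t=1,j=0: stock 178.2000 → up 256.6080 (V=10.0000), down 160.3800 (V=10.0000). Price 8.5470; hedge Δ=0.0000, bond B=8.5470.
  t=1,j=1: stock 285.1200 → up 410.5728 (V=0.0000), down 256.6080 (V=10.0000). Price 4.2735; hedge Δ=-0.0649, bond B=22.7920.
  t=0,j=0: stock 198.0000 → up 285.1200 (V=4.2735), down 178.2000 (V=8.5470). Price 5.4789; hedge Δ=-0.0400, bond B=13.3927.
Each (Δ,B) replicates both successor values, so the strategy is self-financing and V0 is arbitrage-free.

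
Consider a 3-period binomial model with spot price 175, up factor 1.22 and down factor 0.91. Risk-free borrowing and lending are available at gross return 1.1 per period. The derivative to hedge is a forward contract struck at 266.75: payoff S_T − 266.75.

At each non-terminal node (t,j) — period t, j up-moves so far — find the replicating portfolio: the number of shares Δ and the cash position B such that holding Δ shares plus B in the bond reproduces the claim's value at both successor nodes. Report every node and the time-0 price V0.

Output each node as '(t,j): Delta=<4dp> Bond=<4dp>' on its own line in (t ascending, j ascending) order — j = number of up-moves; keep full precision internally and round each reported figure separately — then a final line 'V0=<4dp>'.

(0,0): Delta=1.0000 Bond=-200.4132
(1,0): Delta=1.0000 Bond=-220.4545
(1,1): Delta=1.0000 Bond=-220.4545
(2,0): Delta=1.0000 Bond=-242.5000
(2,1): Delta=1.0000 Bond=-242.5000
(2,2): Delta=1.0000 Bond=-242.5000
V0=-25.4132

The replicating-portfolio and risk-neutral prices coincide; use p* = (1.1−0.91)/(1.22−0.91) = 0.6129 for the latter.
Terminal values V(3,·): V(3,0)=-134.8751, V(3,1)=-89.9506, V(3,2)=-29.7223, V(3,3)=51.0234
(2,0): S=144.9175. Δ = (V_up−V_dn)/(S_up−S_dn) = (-89.9506−-134.8751)/(176.7994−131.8749) = 1.0000. V = [p*·-89.9506 + (1−p*)·-134.8751]/1.1 = -97.5825. B = V − Δ·S = -242.5000.
(2,1): S=194.2850. Δ = (V_up−V_dn)/(S_up−S_dn) = (-29.7223−-89.9506)/(237.0277−176.7994) = 1.0000. V = [p*·-29.7223 + (1−p*)·-89.9506]/1.1 = -48.2150. B = V − Δ·S = -242.5000.
(2,2): S=260.4700. Δ = (V_up−V_dn)/(S_up−S_dn) = (51.0234−-29.7223)/(317.7734−237.0277) = 1.0000. V = [p*·51.0234 + (1−p*)·-29.7223]/1.1 = 17.9700. B = V − Δ·S = -242.5000.
(1,0): S=159.2500. Δ = (V_up−V_dn)/(S_up−S_dn) = (-48.2150−-97.5825)/(194.2850−144.9175) = 1.0000. V = [p*·-48.2150 + (1−p*)·-97.5825]/1.1 = -61.2045. B = V − Δ·S = -220.4545.
(1,1): S=213.5000. Δ = (V_up−V_dn)/(S_up−S_dn) = (17.9700−-48.2150)/(260.4700−194.2850) = 1.0000. V = [p*·17.9700 + (1−p*)·-48.2150]/1.1 = -6.9545. B = V − Δ·S = -220.4545.
(0,0): S=175.0000. Δ = (V_up−V_dn)/(S_up−S_dn) = (-6.9545−-61.2045)/(213.5000−159.2500) = 1.0000. V = [p*·-6.9545 + (1−p*)·-61.2045]/1.1 = -25.4132. B = V − Δ·S = -200.4132.
Self-financing check: at every node Δ·S+B equals the discounted successor values.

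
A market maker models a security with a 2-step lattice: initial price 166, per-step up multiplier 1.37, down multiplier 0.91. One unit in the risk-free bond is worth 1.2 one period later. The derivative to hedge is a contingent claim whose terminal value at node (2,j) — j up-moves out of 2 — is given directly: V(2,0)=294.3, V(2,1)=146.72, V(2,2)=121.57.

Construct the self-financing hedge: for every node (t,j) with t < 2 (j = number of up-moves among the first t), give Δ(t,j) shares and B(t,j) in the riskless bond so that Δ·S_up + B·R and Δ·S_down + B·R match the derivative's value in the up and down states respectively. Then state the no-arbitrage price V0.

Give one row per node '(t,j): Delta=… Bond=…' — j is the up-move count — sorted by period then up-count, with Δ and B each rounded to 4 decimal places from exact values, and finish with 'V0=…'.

(0,0): Delta=-0.7682 Bond=236.4735
(1,0): Delta=-2.1238 Bond=488.5431
(1,1): Delta=-0.2404 Bond=163.7277
V0=108.9447

Since d<R<u, set p* = (R−d)/(u−d) = 0.6304; price each node as the discounted p*-expectation of its children.
Payoff layer (t=2): V(2,0)=294.3000, V(2,1)=146.7200, V(2,2)=121.5700
Node (1,0) S=151.0600: V=(p*·146.7200+(1−p*)·294.3000)/1.2=167.7170; Δ=(146.7200−294.3000)/(206.9522−137.4646)=-2.1238; B=V−Δ·S=488.5431
Node (1,1) S=227.4200: V=(p*·121.5700+(1−p*)·146.7200)/1.2=109.0538; Δ=(121.5700−146.7200)/(311.5654−206.9522)=-0.2404; B=V−Δ·S=163.7277
Node (0,0) S=166.0000: V=(p*·109.0538+(1−p*)·167.7170)/1.2=108.9447; Δ=(109.0538−167.7170)/(227.4200−151.0600)=-0.7682; B=V−Δ·S=236.4735
Check: Δ(0,0)·S0 + B(0,0) = 108.9447 = V0.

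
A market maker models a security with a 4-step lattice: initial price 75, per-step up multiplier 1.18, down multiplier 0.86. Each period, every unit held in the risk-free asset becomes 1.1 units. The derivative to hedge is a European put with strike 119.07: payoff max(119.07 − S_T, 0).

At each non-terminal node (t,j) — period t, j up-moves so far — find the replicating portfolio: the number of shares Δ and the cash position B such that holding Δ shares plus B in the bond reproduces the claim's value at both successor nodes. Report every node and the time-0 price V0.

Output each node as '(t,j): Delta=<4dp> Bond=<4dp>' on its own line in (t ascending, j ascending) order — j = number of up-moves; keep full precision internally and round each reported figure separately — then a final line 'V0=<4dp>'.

Since d<R<u, set p* = (R−d)/(u−d) = 0.7500; price each node as the discounted p*-expectation of its children.
At expiry t=4: V(4,0)=78.0444, V(4,1)=62.7790, V(4,2)=41.8336, V(4,3)=13.0944, V(4,4)=0.0000
Node (3,0) S=47.7042: V=(p*·62.7790+(1−p*)·78.0444)/1.1=60.5413; Δ=(62.7790−78.0444)/(56.2910−41.0256)=-1.0000; B=V−Δ·S=108.2455
Node (3,1) S=65.4546: V=(p*·41.8336+(1−p*)·62.7790)/1.1=42.7909; Δ=(41.8336−62.7790)/(77.2364−56.2910)=-1.0000; B=V−Δ·S=108.2455
Node (3,2) S=89.8098: V=(p*·13.0944+(1−p*)·41.8336)/1.1=18.4357; Δ=(13.0944−41.8336)/(105.9756−77.2364)=-1.0000; B=V−Δ·S=108.2455
Node (3,3) S=123.2274: V=(p*·0.0000+(1−p*)·13.0944)/1.1=2.9760; Δ=(0.0000−13.0944)/(145.4083−105.9756)=-0.3321; B=V−Δ·S=43.8961
Node (2,0) S=55.4700: V=(p*·42.7909+(1−p*)·60.5413)/1.1=42.9350; Δ=(42.7909−60.5413)/(65.4546−47.7042)=-1.0000; B=V−Δ·S=98.4050
Node (2,1) S=76.1100: V=(p*·18.4357+(1−p*)·42.7909)/1.1=22.2950; Δ=(18.4357−42.7909)/(89.8098−65.4546)=-1.0000; B=V−Δ·S=98.4050
Node (2,2) S=104.4300: V=(p*·2.9760+(1−p*)·18.4357)/1.1=6.2190; Δ=(2.9760−18.4357)/(123.2274−89.8098)=-0.4626; B=V−Δ·S=54.5304
Node (1,0) S=64.5000: V=(p*·22.2950+(1−p*)·42.9350)/1.1=24.9591; Δ=(22.2950−42.9350)/(76.1100−55.4700)=-1.0000; B=V−Δ·S=89.4591
Node (1,1) S=88.5000: V=(p*·6.2190+(1−p*)·22.2950)/1.1=9.3073; Δ=(6.2190−22.2950)/(104.4300−76.1100)=-0.5677; B=V−Δ·S=59.5446
Node (0,0) S=75.0000: V=(p*·9.3073+(1−p*)·24.9591)/1.1=12.0184; Δ=(9.3073−24.9591)/(88.5000−64.5000)=-0.6522; B=V−Δ·S=60.9302
Check: Δ(0,0)·S0 + B(0,0) = 12.0184 = V0.

(0,0): Delta=-0.6522 Bond=60.9302
(1,0): Delta=-1.0000 Bond=89.4591
(1,1): Delta=-0.5677 Bond=59.5446
(2,0): Delta=-1.0000 Bond=98.4050
(2,1): Delta=-1.0000 Bond=98.4050
(2,2): Delta=-0.4626 Bond=54.5304
(3,0): Delta=-1.0000 Bond=108.2455
(3,1): Delta=-1.0000 Bond=108.2455
(3,2): Delta=-1.0000 Bond=108.2455
(3,3): Delta=-0.3321 Bond=43.8961
V0=12.0184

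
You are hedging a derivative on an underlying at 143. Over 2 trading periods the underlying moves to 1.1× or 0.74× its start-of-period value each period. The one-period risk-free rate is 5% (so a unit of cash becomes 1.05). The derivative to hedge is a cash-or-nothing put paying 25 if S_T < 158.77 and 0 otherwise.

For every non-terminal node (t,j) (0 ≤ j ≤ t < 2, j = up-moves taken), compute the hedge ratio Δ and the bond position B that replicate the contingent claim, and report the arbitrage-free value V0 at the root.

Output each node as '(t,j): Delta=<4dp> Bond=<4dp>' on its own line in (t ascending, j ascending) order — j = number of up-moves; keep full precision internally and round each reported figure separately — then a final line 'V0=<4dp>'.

Since d<R<u, set p* = (R−d)/(u−d) = 0.8611; price each node as the discounted p*-expectation of its children.
Terminal values V(2,·): V(2,0)=25.0000, V(2,1)=25.0000, V(2,2)=0.0000
(1,0): S=105.8200. Δ = (V_up−V_dn)/(S_up−S_dn) = (25.0000−25.0000)/(116.4020−78.3068) = 0.0000. V = [p*·25.0000 + (1−p*)·25.0000]/1.05 = 23.8095. B = V − Δ·S = 23.8095.
(1,1): S=157.3000. Δ = (V_up−V_dn)/(S_up−S_dn) = (0.0000−25.0000)/(173.0300−116.4020) = -0.4415. V = [p*·0.0000 + (1−p*)·25.0000]/1.05 = 3.3069. B = V − Δ·S = 72.7513.
(0,0): S=143.0000. Δ = (V_up−V_dn)/(S_up−S_dn) = (3.3069−23.8095)/(157.3000−105.8200) = -0.3983. V = [p*·3.3069 + (1−p*)·23.8095]/1.05 = 5.8614. B = V − Δ·S = 62.8132.
Self-financing check: at every node Δ·S+B equals the discounted successor values.

(0,0): Delta=-0.3983 Bond=62.8132
(1,0): Delta=0.0000 Bond=23.8095
(1,1): Delta=-0.4415 Bond=72.7513
V0=5.8614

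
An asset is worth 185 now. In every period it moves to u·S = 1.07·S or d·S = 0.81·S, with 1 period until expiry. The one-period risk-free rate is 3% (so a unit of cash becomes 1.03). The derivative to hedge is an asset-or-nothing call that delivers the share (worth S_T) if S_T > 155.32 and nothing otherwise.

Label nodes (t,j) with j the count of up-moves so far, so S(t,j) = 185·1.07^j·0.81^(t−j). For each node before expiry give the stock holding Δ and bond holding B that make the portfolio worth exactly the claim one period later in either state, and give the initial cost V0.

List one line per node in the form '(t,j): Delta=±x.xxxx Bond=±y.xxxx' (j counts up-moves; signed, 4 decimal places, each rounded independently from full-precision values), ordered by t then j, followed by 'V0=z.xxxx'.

(0,0): Delta=4.1154 Bond=-598.7285
V0=162.6176

Under the risk-neutral measure, an up-move has probability p* = (R−d)/(u−d) = 0.8462 and values discount at R = 1.03.
Payoff layer (t=1): V(1,0)=0.0000, V(1,1)=197.9500
Node (0,0) S=185.0000: V=(p*·197.9500+(1−p*)·0.0000)/1.03=162.6176; Δ=(197.9500−0.0000)/(197.9500−149.8500)=4.1154; B=V−Δ·S=-598.7285
The time-0 hedge costs 162.6176, which is the no-arbitrage price.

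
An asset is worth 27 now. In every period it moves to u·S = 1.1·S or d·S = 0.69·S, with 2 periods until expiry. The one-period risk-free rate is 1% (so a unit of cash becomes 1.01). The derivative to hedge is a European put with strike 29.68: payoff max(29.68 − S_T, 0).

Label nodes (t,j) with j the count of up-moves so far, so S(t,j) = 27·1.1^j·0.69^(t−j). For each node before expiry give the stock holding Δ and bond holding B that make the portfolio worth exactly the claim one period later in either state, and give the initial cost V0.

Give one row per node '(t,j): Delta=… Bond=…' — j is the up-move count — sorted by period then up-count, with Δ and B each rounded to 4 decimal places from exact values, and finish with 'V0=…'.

(0,0): Delta=-0.7913 Bond=25.2452
(1,0): Delta=-1.0000 Bond=29.3861
(1,1): Delta=-0.7545 Bond=24.4040
V0=3.8807

Under the risk-neutral measure, an up-move has probability p* = (R−d)/(u−d) = 0.7805 and values discount at R = 1.01.
Payoff layer (t=2): V(2,0)=16.8253, V(2,1)=9.1870, V(2,2)=0.0000
(1,0): S=18.6300. Δ = (V_up−V_dn)/(S_up−S_dn) = (9.1870−16.8253)/(20.4930−12.8547) = -1.0000. V = [p*·9.1870 + (1−p*)·16.8253]/1.01 = 10.7561. B = V − Δ·S = 29.3861.
(1,1): S=29.7000. Δ = (V_up−V_dn)/(S_up−S_dn) = (0.0000−9.1870)/(32.6700−20.4930) = -0.7545. V = [p*·0.0000 + (1−p*)·9.1870]/1.01 = 1.9967. B = V − Δ·S = 24.4040.
(0,0): S=27.0000. Δ = (V_up−V_dn)/(S_up−S_dn) = (1.9967−10.7561)/(29.7000−18.6300) = -0.7913. V = [p*·1.9967 + (1−p*)·10.7561]/1.01 = 3.8807. B = V − Δ·S = 25.2452.
Self-financing check: at every node Δ·S+B equals the discounted successor values.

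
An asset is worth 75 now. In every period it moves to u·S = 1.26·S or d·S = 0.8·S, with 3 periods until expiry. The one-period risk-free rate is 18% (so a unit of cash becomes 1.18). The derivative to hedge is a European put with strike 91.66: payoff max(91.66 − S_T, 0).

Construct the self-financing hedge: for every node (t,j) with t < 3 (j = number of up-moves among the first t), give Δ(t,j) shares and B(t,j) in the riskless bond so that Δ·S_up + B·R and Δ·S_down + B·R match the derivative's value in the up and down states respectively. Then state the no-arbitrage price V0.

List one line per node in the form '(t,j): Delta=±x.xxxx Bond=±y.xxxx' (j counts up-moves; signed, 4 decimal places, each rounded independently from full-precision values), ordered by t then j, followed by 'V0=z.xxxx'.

Under the risk-neutral measure, an up-move has probability p* = (R−d)/(u−d) = 0.8261 and values discount at R = 1.18.
Terminal values V(3,·): V(3,0)=53.2600, V(3,1)=31.1800, V(3,2)=0.0000, V(3,3)=0.0000
Node (2,0) S=48.0000: V=(p*·31.1800+(1−p*)·53.2600)/1.18=29.6780; Δ=(31.1800−53.2600)/(60.4800−38.4000)=-1.0000; B=V−Δ·S=77.6780
Node (2,1) S=75.6000: V=(p*·0.0000+(1−p*)·31.1800)/1.18=4.5954; Δ=(0.0000−31.1800)/(95.2560−60.4800)=-0.8966; B=V−Δ·S=72.3780
Node (2,2) S=119.0700: V=(p*·0.0000+(1−p*)·0.0000)/1.18=0.0000; Δ=(0.0000−0.0000)/(150.0282−95.2560)=0.0000; B=V−Δ·S=0.0000
Node (1,0) S=60.0000: V=(p*·4.5954+(1−p*)·29.6780)/1.18=7.5912; Δ=(4.5954−29.6780)/(75.6000−48.0000)=-0.9088; B=V−Δ·S=62.1184
Node (1,1) S=94.5000: V=(p*·0.0000+(1−p*)·4.5954)/1.18=0.6773; Δ=(0.0000−4.5954)/(119.0700−75.6000)=-0.1057; B=V−Δ·S=10.6674
Node (0,0) S=75.0000: V=(p*·0.6773+(1−p*)·7.5912)/1.18=1.5930; Δ=(0.6773−7.5912)/(94.5000−60.0000)=-0.2004; B=V−Δ·S=16.6232
Each (Δ,B) replicates both successor values, so the strategy is self-financing and V0 is arbitrage-free.

(0,0): Delta=-0.2004 Bond=16.6232
(1,0): Delta=-0.9088 Bond=62.1184
(1,1): Delta=-0.1057 Bond=10.6674
(2,0): Delta=-1.0000 Bond=77.6780
(2,1): Delta=-0.8966 Bond=72.3780
(2,2): Delta=0.0000 Bond=0.0000
V0=1.5930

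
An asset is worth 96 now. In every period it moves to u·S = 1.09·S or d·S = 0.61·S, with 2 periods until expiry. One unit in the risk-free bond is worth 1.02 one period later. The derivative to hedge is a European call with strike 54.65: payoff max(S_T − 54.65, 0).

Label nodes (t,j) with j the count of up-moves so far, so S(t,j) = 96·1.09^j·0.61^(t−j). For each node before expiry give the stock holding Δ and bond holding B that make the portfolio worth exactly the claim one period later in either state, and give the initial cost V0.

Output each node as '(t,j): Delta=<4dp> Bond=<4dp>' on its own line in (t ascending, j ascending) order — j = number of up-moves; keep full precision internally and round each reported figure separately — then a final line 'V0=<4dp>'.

Risk-neutral probability p* = (R−d)/(u−d) = (1.02−0.61)/(1.09−0.61) = 0.8542.
Payoff layer (t=2): V(2,0)=0.0000, V(2,1)=9.1804, V(2,2)=59.4076
  t=1,j=0: stock 58.5600 → up 63.8304 (V=9.1804), down 35.7216 (V=0.0000). Price 7.6878; hedge Δ=0.3266, bond B=-11.4380.
  t=1,j=1: stock 104.6400 → up 114.0576 (V=59.4076), down 63.8304 (V=9.1804). Price 51.0616; hedge Δ=1.0000, bond B=-53.5784.
  t=0,j=0: stock 96.0000 → up 104.6400 (V=51.0616), down 58.5600 (V=7.6878). Price 43.8591; hedge Δ=0.9413, bond B=-46.5029.
Each (Δ,B) replicates both successor values, so the strategy is self-financing and V0 is arbitrage-free.

(0,0): Delta=0.9413 Bond=-46.5029
(1,0): Delta=0.3266 Bond=-11.4380
(1,1): Delta=1.0000 Bond=-53.5784
V0=43.8591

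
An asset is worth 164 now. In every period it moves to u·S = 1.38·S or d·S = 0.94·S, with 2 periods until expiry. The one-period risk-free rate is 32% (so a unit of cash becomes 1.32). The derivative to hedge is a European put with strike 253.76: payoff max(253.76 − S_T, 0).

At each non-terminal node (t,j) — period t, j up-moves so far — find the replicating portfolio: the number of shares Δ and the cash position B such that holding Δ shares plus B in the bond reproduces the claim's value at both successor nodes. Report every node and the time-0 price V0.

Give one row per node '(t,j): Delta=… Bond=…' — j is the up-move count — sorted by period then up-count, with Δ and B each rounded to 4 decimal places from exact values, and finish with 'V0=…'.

(0,0): Delta=-0.4690 Bond=83.6269
(1,0): Delta=-1.0000 Bond=192.2424
(1,1): Delta=-0.4119 Bond=97.4630
V0=6.7066

No-arbitrage ⇒ martingale measure with p* = (R−d)/(u−d) = 0.8636.
Payoff layer (t=2): V(2,0)=108.8496, V(2,1)=41.0192, V(2,2)=0.0000
(1,0): S=154.1600. Δ = (V_up−V_dn)/(S_up−S_dn) = (41.0192−108.8496)/(212.7408−144.9104) = -1.0000. V = [p*·41.0192 + (1−p*)·108.8496]/1.32 = 38.0824. B = V − Δ·S = 192.2424.
(1,1): S=226.3200. Δ = (V_up−V_dn)/(S_up−S_dn) = (0.0000−41.0192)/(312.3216−212.7408) = -0.4119. V = [p*·0.0000 + (1−p*)·41.0192]/1.32 = 4.2375. B = V − Δ·S = 97.4630.
(0,0): S=164.0000. Δ = (V_up−V_dn)/(S_up−S_dn) = (4.2375−38.0824)/(226.3200−154.1600) = -0.4690. V = [p*·4.2375 + (1−p*)·38.0824]/1.32 = 6.7066. B = V − Δ·S = 83.6269.
Self-financing check: at every node Δ·S+B equals the discounted successor values.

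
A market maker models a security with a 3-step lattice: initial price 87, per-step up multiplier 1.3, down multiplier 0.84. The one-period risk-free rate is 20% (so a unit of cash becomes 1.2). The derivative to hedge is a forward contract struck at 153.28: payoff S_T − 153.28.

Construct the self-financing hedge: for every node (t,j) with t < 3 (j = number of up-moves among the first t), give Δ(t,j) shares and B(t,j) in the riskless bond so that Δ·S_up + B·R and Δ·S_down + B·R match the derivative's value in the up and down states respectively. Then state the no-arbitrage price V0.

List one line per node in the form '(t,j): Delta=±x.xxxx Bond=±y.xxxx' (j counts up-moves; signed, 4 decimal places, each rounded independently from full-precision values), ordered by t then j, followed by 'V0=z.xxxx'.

(0,0): Delta=1.0000 Bond=-88.7037
(1,0): Delta=1.0000 Bond=-106.4444
(1,1): Delta=1.0000 Bond=-106.4444
(2,0): Delta=1.0000 Bond=-127.7333
(2,1): Delta=1.0000 Bond=-127.7333
(2,2): Delta=1.0000 Bond=-127.7333
V0=-1.7037

No-arbitrage ⇒ martingale measure with p* = (R−d)/(u−d) = 0.7826.
Terminal values V(3,·): V(3,0)=-101.7148, V(3,1)=-73.4766, V(3,2)=-29.7748, V(3,3)=37.8590
Node (2,0) S=61.3872: V=(p*·-73.4766+(1−p*)·-101.7148)/1.2=-66.3461; Δ=(-73.4766−-101.7148)/(79.8034−51.5652)=1.0000; B=V−Δ·S=-127.7333
Node (2,1) S=95.0040: V=(p*·-29.7748+(1−p*)·-73.4766)/1.2=-32.7293; Δ=(-29.7748−-73.4766)/(123.5052−79.8034)=1.0000; B=V−Δ·S=-127.7333
Node (2,2) S=147.0300: V=(p*·37.8590+(1−p*)·-29.7748)/1.2=19.2967; Δ=(37.8590−-29.7748)/(191.1390−123.5052)=1.0000; B=V−Δ·S=-127.7333
Node (1,0) S=73.0800: V=(p*·-32.7293+(1−p*)·-66.3461)/1.2=-33.3644; Δ=(-32.7293−-66.3461)/(95.0040−61.3872)=1.0000; B=V−Δ·S=-106.4444
Node (1,1) S=113.1000: V=(p*·19.2967+(1−p*)·-32.7293)/1.2=6.6556; Δ=(19.2967−-32.7293)/(147.0300−95.0040)=1.0000; B=V−Δ·S=-106.4444
Node (0,0) S=87.0000: V=(p*·6.6556+(1−p*)·-33.3644)/1.2=-1.7037; Δ=(6.6556−-33.3644)/(113.1000−73.0800)=1.0000; B=V−Δ·S=-88.7037
Self-financing check: at every node Δ·S+B equals the discounted successor values.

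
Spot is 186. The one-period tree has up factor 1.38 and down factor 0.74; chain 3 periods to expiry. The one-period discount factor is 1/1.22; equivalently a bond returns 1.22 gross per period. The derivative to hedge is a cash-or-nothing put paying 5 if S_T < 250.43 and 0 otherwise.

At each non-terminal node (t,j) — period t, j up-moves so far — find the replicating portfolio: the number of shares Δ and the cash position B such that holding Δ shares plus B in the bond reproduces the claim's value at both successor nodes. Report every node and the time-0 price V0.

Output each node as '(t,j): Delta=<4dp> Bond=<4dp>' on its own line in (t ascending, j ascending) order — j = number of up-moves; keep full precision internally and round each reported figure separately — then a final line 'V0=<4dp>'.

(0,0): Delta=-0.0106 Bond=2.3986
(1,0): Delta=-0.0349 Bond=6.2725
(1,1): Delta=-0.0062 Bond=1.8109
(2,0): Delta=0.0000 Bond=4.0984
(2,1): Delta=-0.0411 Bond=8.8371
(2,2): Delta=0.0000 Bond=0.0000
V0=0.4302

No-arbitrage ⇒ martingale measure with p* = (R−d)/(u−d) = 0.7500.
Terminal values V(3,·): V(3,0)=5.0000, V(3,1)=5.0000, V(3,2)=0.0000, V(3,3)=0.0000
  t=2,j=0: stock 101.8536 → up 140.5580 (V=5.0000), down 75.3717 (V=5.0000). Price 4.0984; hedge Δ=0.0000, bond B=4.0984.
  t=2,j=1: stock 189.9432 → up 262.1216 (V=0.0000), down 140.5580 (V=5.0000). Price 1.0246; hedge Δ=-0.0411, bond B=8.8371.
  t=2,j=2: stock 354.2184 → up 488.8214 (V=0.0000), down 262.1216 (V=0.0000). Price 0.0000; hedge Δ=0.0000, bond B=0.0000.
  t=1,j=0: stock 137.6400 → up 189.9432 (V=1.0246), down 101.8536 (V=4.0984). Price 1.4697; hedge Δ=-0.0349, bond B=6.2725.
  t=1,j=1: stock 256.6800 → up 354.2184 (V=0.0000), down 189.9432 (V=1.0246). Price 0.2100; hedge Δ=-0.0062, bond B=1.8109.
  t=0,j=0: stock 186.0000 → up 256.6800 (V=0.2100), down 137.6400 (V=1.4697). Price 0.4302; hedge Δ=-0.0106, bond B=2.3986.
Check: Δ(0,0)·S0 + B(0,0) = 0.4302 = V0.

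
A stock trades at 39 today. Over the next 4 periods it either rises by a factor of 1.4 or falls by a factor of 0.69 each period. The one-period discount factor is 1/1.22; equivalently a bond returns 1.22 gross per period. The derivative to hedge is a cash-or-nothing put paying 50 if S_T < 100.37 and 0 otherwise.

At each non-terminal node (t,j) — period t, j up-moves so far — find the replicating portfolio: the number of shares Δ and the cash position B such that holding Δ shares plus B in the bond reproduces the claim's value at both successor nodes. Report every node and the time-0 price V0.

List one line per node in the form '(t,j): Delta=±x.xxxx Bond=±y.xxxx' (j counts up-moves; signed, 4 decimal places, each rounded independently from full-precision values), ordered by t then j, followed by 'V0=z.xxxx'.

The replicating-portfolio and risk-neutral prices coincide; use p* = (1.22−0.69)/(1.4−0.69) = 0.7465 for the latter.
Terminal payoffs: V(4,0)=50.0000, V(4,1)=50.0000, V(4,2)=50.0000, V(4,3)=50.0000, V(4,4)=0.0000
Node (3,0) S=12.8119: V=(p*·50.0000+(1−p*)·50.0000)/1.22=40.9836; Δ=(50.0000−50.0000)/(17.9366−8.8402)=0.0000; B=V−Δ·S=40.9836
Node (3,1) S=25.9951: V=(p*·50.0000+(1−p*)·50.0000)/1.22=40.9836; Δ=(50.0000−50.0000)/(36.3931−17.9366)=0.0000; B=V−Δ·S=40.9836
Node (3,2) S=52.7436: V=(p*·50.0000+(1−p*)·50.0000)/1.22=40.9836; Δ=(50.0000−50.0000)/(73.8410−36.3931)=0.0000; B=V−Δ·S=40.9836
Node (3,3) S=107.0160: V=(p*·0.0000+(1−p*)·50.0000)/1.22=10.3902; Δ=(0.0000−50.0000)/(149.8224−73.8410)=-0.6581; B=V−Δ·S=80.8127
Node (2,0) S=18.5679: V=(p*·40.9836+(1−p*)·40.9836)/1.22=33.5931; Δ=(40.9836−40.9836)/(25.9951−12.8119)=0.0000; B=V−Δ·S=33.5931
Node (2,1) S=37.6740: V=(p*·40.9836+(1−p*)·40.9836)/1.22=33.5931; Δ=(40.9836−40.9836)/(52.7436−25.9951)=0.0000; B=V−Δ·S=33.5931
Node (2,2) S=76.4400: V=(p*·10.3902+(1−p*)·40.9836)/1.22=14.8740; Δ=(10.3902−40.9836)/(107.0160−52.7436)=-0.5637; B=V−Δ·S=57.9633
Node (1,0) S=26.9100: V=(p*·33.5931+(1−p*)·33.5931)/1.22=27.5353; Δ=(33.5931−33.5931)/(37.6740−18.5679)=0.0000; B=V−Δ·S=27.5353
Node (1,1) S=54.6000: V=(p*·14.8740+(1−p*)·33.5931)/1.22=16.0817; Δ=(14.8740−33.5931)/(76.4400−37.6740)=-0.4829; B=V−Δ·S=42.4467
Node (0,0) S=39.0000: V=(p*·16.0817+(1−p*)·27.5353)/1.22=15.5618; Δ=(16.0817−27.5353)/(54.6000−26.9100)=-0.4136; B=V−Δ·S=31.6937
Root portfolio cost Δ·39+B reproduces V0=15.5618.

(0,0): Delta=-0.4136 Bond=31.6937
(1,0): Delta=0.0000 Bond=27.5353
(1,1): Delta=-0.4829 Bond=42.4467
(2,0): Delta=0.0000 Bond=33.5931
(2,1): Delta=0.0000 Bond=33.5931
(2,2): Delta=-0.5637 Bond=57.9633
(3,0): Delta=0.0000 Bond=40.9836
(3,1): Delta=0.0000 Bond=40.9836
(3,2): Delta=0.0000 Bond=40.9836
(3,3): Delta=-0.6581 Bond=80.8127
V0=15.5618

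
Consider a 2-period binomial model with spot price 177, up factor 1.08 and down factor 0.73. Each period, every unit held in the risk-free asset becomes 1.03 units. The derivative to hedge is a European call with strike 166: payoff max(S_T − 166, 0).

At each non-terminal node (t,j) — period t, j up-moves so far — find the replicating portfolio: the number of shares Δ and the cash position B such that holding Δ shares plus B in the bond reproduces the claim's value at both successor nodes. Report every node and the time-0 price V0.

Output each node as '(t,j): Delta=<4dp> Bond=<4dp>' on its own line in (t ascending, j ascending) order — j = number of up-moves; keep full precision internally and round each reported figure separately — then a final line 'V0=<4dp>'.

The replicating-portfolio and risk-neutral prices coincide; use p* = (1.03−0.73)/(1.08−0.73) = 0.8571 for the latter.
Payoff layer (t=2): V(2,0)=0.0000, V(2,1)=0.0000, V(2,2)=40.4528
Node (1,0) S=129.2100: V=(p*·0.0000+(1−p*)·0.0000)/1.03=0.0000; Δ=(0.0000−0.0000)/(139.5468−94.3233)=0.0000; B=V−Δ·S=0.0000
Node (1,1) S=191.1600: V=(p*·40.4528+(1−p*)·0.0000)/1.03=33.6639; Δ=(40.4528−0.0000)/(206.4528−139.5468)=0.6046; B=V−Δ·S=-81.9155
Node (0,0) S=177.0000: V=(p*·33.6639+(1−p*)·0.0000)/1.03=28.0144; Δ=(33.6639−0.0000)/(191.1600−129.2100)=0.5434; B=V−Δ·S=-68.1683
Each (Δ,B) replicates both successor values, so the strategy is self-financing and V0 is arbitrage-free.

(0,0): Delta=0.5434 Bond=-68.1683
(1,0): Delta=0.0000 Bond=0.0000
(1,1): Delta=0.6046 Bond=-81.9155
V0=28.0144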